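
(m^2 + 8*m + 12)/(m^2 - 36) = (m + 2)/(m - 6)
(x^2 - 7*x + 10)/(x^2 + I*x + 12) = (x^2 - 7*x + 10)/(x^2 + I*x + 12)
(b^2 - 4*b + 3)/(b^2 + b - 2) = (b - 3)/(b + 2)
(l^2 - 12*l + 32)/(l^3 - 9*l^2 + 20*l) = (l - 8)/(l*(l - 5))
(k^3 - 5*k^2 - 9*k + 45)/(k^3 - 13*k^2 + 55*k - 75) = (k + 3)/(k - 5)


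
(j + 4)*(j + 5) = j^2 + 9*j + 20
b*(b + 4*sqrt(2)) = b^2 + 4*sqrt(2)*b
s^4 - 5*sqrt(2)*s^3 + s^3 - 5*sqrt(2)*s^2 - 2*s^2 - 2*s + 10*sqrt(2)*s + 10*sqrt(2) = (s + 1)*(s - 5*sqrt(2))*(s - sqrt(2))*(s + sqrt(2))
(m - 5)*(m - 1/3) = m^2 - 16*m/3 + 5/3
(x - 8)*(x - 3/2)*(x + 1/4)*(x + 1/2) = x^4 - 35*x^3/4 + 5*x^2 + 125*x/16 + 3/2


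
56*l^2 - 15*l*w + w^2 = (-8*l + w)*(-7*l + w)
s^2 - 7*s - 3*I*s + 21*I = (s - 7)*(s - 3*I)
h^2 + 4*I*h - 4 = (h + 2*I)^2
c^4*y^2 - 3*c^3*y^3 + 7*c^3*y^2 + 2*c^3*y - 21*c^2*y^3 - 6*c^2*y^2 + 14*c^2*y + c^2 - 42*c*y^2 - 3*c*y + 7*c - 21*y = (c + 7)*(c - 3*y)*(c*y + 1)^2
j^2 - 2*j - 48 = (j - 8)*(j + 6)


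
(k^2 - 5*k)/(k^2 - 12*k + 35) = k/(k - 7)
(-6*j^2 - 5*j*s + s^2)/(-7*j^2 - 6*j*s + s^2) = (-6*j + s)/(-7*j + s)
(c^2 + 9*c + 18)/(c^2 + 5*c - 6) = (c + 3)/(c - 1)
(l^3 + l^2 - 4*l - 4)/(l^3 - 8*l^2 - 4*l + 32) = (l + 1)/(l - 8)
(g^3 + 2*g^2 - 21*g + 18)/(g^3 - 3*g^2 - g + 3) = (g + 6)/(g + 1)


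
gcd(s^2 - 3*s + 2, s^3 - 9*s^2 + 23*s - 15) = s - 1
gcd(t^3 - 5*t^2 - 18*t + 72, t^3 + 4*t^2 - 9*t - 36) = t^2 + t - 12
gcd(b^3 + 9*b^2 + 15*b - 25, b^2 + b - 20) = b + 5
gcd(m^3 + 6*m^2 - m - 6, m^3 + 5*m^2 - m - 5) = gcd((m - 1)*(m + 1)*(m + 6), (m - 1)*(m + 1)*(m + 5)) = m^2 - 1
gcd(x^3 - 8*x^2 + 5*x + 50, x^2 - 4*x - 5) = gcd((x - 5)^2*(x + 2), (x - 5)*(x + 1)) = x - 5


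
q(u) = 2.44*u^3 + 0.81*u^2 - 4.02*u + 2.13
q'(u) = 7.32*u^2 + 1.62*u - 4.02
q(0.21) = 1.34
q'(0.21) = -3.36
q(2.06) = 18.62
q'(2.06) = 30.38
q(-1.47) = 2.04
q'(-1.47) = 9.42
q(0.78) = 0.65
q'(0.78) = 1.70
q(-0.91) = 4.62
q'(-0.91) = 0.57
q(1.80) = 11.75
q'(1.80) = 22.61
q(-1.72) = -0.98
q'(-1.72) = 14.85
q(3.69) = 120.92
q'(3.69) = 101.63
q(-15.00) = -7990.32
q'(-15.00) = 1618.68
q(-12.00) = -4049.31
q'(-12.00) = 1030.62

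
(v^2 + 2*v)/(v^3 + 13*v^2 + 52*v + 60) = v/(v^2 + 11*v + 30)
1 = 1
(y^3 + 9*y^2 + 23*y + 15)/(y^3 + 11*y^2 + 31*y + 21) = (y + 5)/(y + 7)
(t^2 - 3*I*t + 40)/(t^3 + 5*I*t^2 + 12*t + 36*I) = (t^2 - 3*I*t + 40)/(t^3 + 5*I*t^2 + 12*t + 36*I)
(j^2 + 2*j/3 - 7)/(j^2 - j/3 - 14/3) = (j + 3)/(j + 2)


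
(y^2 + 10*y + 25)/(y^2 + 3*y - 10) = (y + 5)/(y - 2)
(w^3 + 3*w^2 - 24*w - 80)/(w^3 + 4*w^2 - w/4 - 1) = 4*(w^2 - w - 20)/(4*w^2 - 1)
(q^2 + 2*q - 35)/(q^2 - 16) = (q^2 + 2*q - 35)/(q^2 - 16)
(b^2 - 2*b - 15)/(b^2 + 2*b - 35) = (b + 3)/(b + 7)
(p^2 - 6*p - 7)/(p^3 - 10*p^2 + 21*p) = (p + 1)/(p*(p - 3))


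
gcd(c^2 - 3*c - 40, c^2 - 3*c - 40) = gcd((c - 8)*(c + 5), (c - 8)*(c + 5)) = c^2 - 3*c - 40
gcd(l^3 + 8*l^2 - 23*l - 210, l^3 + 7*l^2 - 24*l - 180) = l^2 + l - 30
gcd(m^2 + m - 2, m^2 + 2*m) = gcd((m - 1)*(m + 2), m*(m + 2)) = m + 2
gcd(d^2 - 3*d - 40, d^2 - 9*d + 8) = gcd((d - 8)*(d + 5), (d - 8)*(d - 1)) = d - 8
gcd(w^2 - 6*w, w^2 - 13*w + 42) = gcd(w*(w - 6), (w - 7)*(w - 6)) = w - 6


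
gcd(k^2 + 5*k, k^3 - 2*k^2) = k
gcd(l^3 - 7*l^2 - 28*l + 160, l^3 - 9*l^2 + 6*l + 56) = l - 4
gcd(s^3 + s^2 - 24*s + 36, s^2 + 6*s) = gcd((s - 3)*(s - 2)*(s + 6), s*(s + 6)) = s + 6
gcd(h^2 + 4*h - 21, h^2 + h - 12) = h - 3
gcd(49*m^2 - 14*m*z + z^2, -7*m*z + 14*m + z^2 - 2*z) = -7*m + z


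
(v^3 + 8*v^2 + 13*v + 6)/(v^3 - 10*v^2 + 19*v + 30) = (v^2 + 7*v + 6)/(v^2 - 11*v + 30)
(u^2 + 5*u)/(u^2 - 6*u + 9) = u*(u + 5)/(u^2 - 6*u + 9)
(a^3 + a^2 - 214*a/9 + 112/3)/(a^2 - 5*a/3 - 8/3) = (a^2 + 11*a/3 - 14)/(a + 1)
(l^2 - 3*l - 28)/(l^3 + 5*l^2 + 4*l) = (l - 7)/(l*(l + 1))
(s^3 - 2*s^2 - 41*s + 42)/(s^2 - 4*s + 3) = (s^2 - s - 42)/(s - 3)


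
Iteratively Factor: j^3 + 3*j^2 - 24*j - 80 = (j + 4)*(j^2 - j - 20) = (j + 4)^2*(j - 5)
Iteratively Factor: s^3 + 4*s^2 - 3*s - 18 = (s + 3)*(s^2 + s - 6) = (s - 2)*(s + 3)*(s + 3)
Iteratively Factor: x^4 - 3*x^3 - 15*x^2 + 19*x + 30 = (x + 1)*(x^3 - 4*x^2 - 11*x + 30) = (x - 5)*(x + 1)*(x^2 + x - 6) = (x - 5)*(x - 2)*(x + 1)*(x + 3)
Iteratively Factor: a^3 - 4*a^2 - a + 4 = (a - 1)*(a^2 - 3*a - 4) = (a - 1)*(a + 1)*(a - 4)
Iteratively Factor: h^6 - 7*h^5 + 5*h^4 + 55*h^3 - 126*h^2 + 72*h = (h - 3)*(h^5 - 4*h^4 - 7*h^3 + 34*h^2 - 24*h) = (h - 3)*(h - 2)*(h^4 - 2*h^3 - 11*h^2 + 12*h) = (h - 3)*(h - 2)*(h + 3)*(h^3 - 5*h^2 + 4*h) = (h - 3)*(h - 2)*(h - 1)*(h + 3)*(h^2 - 4*h) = (h - 4)*(h - 3)*(h - 2)*(h - 1)*(h + 3)*(h)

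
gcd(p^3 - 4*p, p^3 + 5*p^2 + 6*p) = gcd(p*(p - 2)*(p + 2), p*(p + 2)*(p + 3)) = p^2 + 2*p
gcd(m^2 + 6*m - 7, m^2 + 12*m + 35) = m + 7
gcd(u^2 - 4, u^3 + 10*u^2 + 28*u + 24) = u + 2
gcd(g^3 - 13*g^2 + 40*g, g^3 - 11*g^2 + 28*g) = g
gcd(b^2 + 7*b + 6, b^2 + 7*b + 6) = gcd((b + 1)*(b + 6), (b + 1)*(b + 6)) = b^2 + 7*b + 6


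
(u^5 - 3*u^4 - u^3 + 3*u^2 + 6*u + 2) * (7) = 7*u^5 - 21*u^4 - 7*u^3 + 21*u^2 + 42*u + 14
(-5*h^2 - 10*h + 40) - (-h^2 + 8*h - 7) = -4*h^2 - 18*h + 47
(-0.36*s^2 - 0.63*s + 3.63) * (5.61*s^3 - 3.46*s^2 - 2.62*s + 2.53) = -2.0196*s^5 - 2.2887*s^4 + 23.4873*s^3 - 11.82*s^2 - 11.1045*s + 9.1839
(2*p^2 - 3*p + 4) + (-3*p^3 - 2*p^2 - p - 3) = -3*p^3 - 4*p + 1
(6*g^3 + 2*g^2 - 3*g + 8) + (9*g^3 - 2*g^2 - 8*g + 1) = 15*g^3 - 11*g + 9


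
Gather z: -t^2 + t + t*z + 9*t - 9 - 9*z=-t^2 + 10*t + z*(t - 9) - 9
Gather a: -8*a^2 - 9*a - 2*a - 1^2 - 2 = -8*a^2 - 11*a - 3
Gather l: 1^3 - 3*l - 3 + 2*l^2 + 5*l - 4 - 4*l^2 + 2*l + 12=-2*l^2 + 4*l + 6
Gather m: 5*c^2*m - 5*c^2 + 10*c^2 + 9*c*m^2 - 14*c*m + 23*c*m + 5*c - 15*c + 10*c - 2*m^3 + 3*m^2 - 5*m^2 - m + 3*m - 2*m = 5*c^2 - 2*m^3 + m^2*(9*c - 2) + m*(5*c^2 + 9*c)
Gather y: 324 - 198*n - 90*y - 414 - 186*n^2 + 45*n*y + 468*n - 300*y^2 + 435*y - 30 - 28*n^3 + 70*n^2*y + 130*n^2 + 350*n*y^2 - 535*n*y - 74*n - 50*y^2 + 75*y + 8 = -28*n^3 - 56*n^2 + 196*n + y^2*(350*n - 350) + y*(70*n^2 - 490*n + 420) - 112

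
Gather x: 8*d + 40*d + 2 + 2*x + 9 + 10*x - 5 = 48*d + 12*x + 6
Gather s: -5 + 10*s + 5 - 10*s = 0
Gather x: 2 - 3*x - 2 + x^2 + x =x^2 - 2*x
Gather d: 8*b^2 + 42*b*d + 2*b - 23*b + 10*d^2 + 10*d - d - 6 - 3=8*b^2 - 21*b + 10*d^2 + d*(42*b + 9) - 9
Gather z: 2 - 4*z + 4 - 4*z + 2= 8 - 8*z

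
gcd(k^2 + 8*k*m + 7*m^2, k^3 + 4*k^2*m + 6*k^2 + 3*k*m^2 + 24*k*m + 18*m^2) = k + m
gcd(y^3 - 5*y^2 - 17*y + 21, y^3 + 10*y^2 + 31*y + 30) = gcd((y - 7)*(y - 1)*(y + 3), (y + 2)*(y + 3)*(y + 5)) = y + 3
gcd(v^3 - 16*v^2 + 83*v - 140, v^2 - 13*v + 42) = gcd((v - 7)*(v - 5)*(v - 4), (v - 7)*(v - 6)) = v - 7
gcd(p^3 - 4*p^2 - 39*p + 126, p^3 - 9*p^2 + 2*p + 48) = p - 3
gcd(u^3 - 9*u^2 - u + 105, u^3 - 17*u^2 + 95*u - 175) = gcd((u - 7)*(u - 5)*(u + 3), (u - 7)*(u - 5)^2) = u^2 - 12*u + 35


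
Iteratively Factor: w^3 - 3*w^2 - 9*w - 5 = (w + 1)*(w^2 - 4*w - 5) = (w + 1)^2*(w - 5)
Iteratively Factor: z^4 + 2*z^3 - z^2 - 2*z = (z)*(z^3 + 2*z^2 - z - 2) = z*(z - 1)*(z^2 + 3*z + 2) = z*(z - 1)*(z + 2)*(z + 1)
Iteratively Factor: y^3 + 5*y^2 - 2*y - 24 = (y + 3)*(y^2 + 2*y - 8) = (y + 3)*(y + 4)*(y - 2)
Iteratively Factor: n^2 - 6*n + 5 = (n - 1)*(n - 5)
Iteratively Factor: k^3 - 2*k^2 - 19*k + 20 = (k + 4)*(k^2 - 6*k + 5) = (k - 5)*(k + 4)*(k - 1)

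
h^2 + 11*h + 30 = (h + 5)*(h + 6)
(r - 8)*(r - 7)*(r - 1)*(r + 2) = r^4 - 14*r^3 + 39*r^2 + 86*r - 112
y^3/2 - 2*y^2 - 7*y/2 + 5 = (y/2 + 1)*(y - 5)*(y - 1)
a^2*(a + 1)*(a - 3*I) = a^4 + a^3 - 3*I*a^3 - 3*I*a^2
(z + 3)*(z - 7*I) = z^2 + 3*z - 7*I*z - 21*I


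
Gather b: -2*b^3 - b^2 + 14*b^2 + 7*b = -2*b^3 + 13*b^2 + 7*b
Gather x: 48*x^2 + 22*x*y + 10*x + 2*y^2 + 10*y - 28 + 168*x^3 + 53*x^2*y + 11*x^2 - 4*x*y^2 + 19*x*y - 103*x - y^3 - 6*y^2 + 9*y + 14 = 168*x^3 + x^2*(53*y + 59) + x*(-4*y^2 + 41*y - 93) - y^3 - 4*y^2 + 19*y - 14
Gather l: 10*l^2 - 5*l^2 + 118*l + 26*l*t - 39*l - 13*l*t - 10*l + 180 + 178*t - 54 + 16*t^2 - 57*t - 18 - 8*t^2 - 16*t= 5*l^2 + l*(13*t + 69) + 8*t^2 + 105*t + 108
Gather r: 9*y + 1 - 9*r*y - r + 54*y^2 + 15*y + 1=r*(-9*y - 1) + 54*y^2 + 24*y + 2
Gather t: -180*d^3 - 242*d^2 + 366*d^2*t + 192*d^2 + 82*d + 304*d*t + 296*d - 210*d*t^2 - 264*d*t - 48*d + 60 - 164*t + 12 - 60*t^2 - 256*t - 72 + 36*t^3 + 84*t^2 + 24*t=-180*d^3 - 50*d^2 + 330*d + 36*t^3 + t^2*(24 - 210*d) + t*(366*d^2 + 40*d - 396)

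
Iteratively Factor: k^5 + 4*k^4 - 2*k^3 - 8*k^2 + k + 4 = (k + 1)*(k^4 + 3*k^3 - 5*k^2 - 3*k + 4) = (k + 1)*(k + 4)*(k^3 - k^2 - k + 1) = (k - 1)*(k + 1)*(k + 4)*(k^2 - 1) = (k - 1)*(k + 1)^2*(k + 4)*(k - 1)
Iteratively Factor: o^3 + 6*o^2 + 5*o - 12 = (o - 1)*(o^2 + 7*o + 12) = (o - 1)*(o + 4)*(o + 3)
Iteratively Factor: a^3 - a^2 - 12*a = (a + 3)*(a^2 - 4*a) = a*(a + 3)*(a - 4)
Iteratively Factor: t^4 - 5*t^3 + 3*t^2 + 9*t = (t - 3)*(t^3 - 2*t^2 - 3*t) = t*(t - 3)*(t^2 - 2*t - 3) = t*(t - 3)^2*(t + 1)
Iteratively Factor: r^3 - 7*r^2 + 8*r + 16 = (r + 1)*(r^2 - 8*r + 16) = (r - 4)*(r + 1)*(r - 4)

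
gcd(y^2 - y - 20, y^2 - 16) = y + 4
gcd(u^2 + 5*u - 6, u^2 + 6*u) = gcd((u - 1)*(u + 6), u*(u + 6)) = u + 6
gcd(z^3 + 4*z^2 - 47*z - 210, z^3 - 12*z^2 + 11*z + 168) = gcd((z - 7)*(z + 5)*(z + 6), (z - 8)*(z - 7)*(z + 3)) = z - 7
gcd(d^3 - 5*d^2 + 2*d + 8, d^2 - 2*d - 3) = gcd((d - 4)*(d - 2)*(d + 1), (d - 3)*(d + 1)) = d + 1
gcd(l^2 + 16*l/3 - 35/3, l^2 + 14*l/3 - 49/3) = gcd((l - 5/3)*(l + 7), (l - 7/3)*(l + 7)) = l + 7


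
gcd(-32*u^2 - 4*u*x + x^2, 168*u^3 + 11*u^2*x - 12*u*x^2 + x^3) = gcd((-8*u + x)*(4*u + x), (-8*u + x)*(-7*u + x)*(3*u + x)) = -8*u + x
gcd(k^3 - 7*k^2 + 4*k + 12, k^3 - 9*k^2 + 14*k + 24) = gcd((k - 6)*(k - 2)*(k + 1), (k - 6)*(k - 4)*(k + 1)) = k^2 - 5*k - 6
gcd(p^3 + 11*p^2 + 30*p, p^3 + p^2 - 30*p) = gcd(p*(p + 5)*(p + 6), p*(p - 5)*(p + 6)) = p^2 + 6*p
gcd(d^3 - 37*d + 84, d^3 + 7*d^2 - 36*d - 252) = d + 7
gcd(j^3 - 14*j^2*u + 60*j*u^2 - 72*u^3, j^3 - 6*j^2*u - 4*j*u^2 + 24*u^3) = j^2 - 8*j*u + 12*u^2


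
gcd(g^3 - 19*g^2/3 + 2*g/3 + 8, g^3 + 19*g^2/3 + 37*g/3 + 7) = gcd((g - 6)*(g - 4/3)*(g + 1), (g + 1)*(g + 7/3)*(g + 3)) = g + 1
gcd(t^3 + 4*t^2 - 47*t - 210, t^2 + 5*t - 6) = t + 6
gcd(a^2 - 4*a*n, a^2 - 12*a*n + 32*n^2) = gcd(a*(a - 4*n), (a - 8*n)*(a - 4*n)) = a - 4*n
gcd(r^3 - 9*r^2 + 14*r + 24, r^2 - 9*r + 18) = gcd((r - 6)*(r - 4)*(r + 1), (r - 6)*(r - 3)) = r - 6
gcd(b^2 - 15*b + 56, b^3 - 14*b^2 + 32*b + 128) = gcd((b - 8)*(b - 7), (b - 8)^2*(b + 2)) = b - 8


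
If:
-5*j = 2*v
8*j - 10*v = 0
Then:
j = 0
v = 0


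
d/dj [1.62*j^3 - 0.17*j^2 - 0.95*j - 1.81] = 4.86*j^2 - 0.34*j - 0.95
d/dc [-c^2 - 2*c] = -2*c - 2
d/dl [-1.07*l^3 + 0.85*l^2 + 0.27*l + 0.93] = -3.21*l^2 + 1.7*l + 0.27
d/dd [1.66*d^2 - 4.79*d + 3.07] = 3.32*d - 4.79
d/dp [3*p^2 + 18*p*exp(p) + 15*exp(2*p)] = 18*p*exp(p) + 6*p + 30*exp(2*p) + 18*exp(p)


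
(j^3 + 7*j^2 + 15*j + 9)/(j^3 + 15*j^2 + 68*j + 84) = (j^3 + 7*j^2 + 15*j + 9)/(j^3 + 15*j^2 + 68*j + 84)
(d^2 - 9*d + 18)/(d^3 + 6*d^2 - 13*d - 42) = (d - 6)/(d^2 + 9*d + 14)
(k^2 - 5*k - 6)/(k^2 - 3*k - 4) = (k - 6)/(k - 4)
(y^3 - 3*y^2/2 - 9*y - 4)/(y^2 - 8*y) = (y^3 - 3*y^2/2 - 9*y - 4)/(y*(y - 8))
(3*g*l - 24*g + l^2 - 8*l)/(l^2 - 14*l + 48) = (3*g + l)/(l - 6)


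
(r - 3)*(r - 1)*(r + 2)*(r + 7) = r^4 + 5*r^3 - 19*r^2 - 29*r + 42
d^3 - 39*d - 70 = (d - 7)*(d + 2)*(d + 5)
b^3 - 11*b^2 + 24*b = b*(b - 8)*(b - 3)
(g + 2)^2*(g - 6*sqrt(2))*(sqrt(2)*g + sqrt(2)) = sqrt(2)*g^4 - 12*g^3 + 5*sqrt(2)*g^3 - 60*g^2 + 8*sqrt(2)*g^2 - 96*g + 4*sqrt(2)*g - 48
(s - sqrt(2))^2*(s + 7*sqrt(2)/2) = s^3 + 3*sqrt(2)*s^2/2 - 12*s + 7*sqrt(2)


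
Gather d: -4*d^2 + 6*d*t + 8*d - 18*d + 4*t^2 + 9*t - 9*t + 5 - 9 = -4*d^2 + d*(6*t - 10) + 4*t^2 - 4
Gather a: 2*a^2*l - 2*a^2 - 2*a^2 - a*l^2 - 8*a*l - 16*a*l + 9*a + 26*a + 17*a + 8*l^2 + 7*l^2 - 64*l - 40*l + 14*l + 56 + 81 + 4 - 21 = a^2*(2*l - 4) + a*(-l^2 - 24*l + 52) + 15*l^2 - 90*l + 120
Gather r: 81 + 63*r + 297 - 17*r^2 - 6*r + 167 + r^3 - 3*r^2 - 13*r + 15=r^3 - 20*r^2 + 44*r + 560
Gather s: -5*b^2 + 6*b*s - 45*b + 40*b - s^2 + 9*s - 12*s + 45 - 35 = -5*b^2 - 5*b - s^2 + s*(6*b - 3) + 10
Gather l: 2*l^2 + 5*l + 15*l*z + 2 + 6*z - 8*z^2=2*l^2 + l*(15*z + 5) - 8*z^2 + 6*z + 2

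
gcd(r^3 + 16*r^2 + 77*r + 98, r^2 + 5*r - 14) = r + 7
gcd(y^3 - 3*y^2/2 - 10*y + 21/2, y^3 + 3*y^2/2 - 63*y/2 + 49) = y - 7/2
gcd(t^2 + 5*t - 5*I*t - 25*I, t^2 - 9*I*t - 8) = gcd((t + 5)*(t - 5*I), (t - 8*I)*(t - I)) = 1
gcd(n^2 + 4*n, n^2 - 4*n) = n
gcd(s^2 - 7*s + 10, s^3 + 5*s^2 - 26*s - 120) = s - 5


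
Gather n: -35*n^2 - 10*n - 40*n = -35*n^2 - 50*n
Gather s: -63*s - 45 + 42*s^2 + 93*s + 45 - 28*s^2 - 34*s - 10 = 14*s^2 - 4*s - 10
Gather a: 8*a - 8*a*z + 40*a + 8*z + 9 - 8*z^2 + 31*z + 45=a*(48 - 8*z) - 8*z^2 + 39*z + 54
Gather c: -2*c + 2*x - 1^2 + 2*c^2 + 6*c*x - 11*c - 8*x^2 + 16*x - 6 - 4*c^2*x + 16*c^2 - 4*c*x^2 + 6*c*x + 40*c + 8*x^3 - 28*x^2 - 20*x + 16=c^2*(18 - 4*x) + c*(-4*x^2 + 12*x + 27) + 8*x^3 - 36*x^2 - 2*x + 9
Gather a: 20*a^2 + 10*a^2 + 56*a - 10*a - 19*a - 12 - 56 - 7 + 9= 30*a^2 + 27*a - 66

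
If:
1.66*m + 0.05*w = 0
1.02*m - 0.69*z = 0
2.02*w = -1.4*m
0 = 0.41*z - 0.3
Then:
No Solution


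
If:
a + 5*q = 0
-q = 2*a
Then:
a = 0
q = 0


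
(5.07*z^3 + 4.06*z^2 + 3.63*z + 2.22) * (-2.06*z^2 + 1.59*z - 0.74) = -10.4442*z^5 - 0.302299999999999*z^4 - 4.7742*z^3 - 1.8059*z^2 + 0.8436*z - 1.6428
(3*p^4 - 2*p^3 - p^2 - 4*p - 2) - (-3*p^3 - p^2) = 3*p^4 + p^3 - 4*p - 2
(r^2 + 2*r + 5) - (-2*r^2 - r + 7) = 3*r^2 + 3*r - 2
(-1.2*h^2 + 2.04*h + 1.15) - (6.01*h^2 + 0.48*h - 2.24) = -7.21*h^2 + 1.56*h + 3.39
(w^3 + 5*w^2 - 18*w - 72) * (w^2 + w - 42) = w^5 + 6*w^4 - 55*w^3 - 300*w^2 + 684*w + 3024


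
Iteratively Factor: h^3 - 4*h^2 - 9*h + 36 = (h - 3)*(h^2 - h - 12) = (h - 3)*(h + 3)*(h - 4)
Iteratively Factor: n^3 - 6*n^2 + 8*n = (n - 4)*(n^2 - 2*n) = n*(n - 4)*(n - 2)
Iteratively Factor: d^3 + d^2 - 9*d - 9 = (d + 1)*(d^2 - 9) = (d + 1)*(d + 3)*(d - 3)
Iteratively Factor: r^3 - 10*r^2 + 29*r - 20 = (r - 1)*(r^2 - 9*r + 20) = (r - 5)*(r - 1)*(r - 4)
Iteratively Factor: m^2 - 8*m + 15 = (m - 3)*(m - 5)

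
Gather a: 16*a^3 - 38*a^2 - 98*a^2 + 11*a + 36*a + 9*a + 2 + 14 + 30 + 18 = 16*a^3 - 136*a^2 + 56*a + 64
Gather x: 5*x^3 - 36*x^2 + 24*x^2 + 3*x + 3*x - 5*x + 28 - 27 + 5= 5*x^3 - 12*x^2 + x + 6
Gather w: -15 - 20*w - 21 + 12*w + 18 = -8*w - 18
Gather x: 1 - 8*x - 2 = -8*x - 1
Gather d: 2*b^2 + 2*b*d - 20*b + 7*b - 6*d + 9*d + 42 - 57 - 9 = 2*b^2 - 13*b + d*(2*b + 3) - 24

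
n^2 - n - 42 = (n - 7)*(n + 6)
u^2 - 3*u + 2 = (u - 2)*(u - 1)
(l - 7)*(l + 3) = l^2 - 4*l - 21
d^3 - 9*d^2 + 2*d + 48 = (d - 8)*(d - 3)*(d + 2)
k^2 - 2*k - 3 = (k - 3)*(k + 1)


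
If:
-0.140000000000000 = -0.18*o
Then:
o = 0.78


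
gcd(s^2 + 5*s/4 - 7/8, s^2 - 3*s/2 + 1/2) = s - 1/2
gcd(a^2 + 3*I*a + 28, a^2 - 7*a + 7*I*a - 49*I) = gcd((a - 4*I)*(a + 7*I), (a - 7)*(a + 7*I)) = a + 7*I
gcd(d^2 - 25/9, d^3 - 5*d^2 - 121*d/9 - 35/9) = d + 5/3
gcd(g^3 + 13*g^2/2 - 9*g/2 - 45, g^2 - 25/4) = g - 5/2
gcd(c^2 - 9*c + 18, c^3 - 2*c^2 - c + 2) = 1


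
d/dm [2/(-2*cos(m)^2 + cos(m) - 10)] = 2*(1 - 4*cos(m))*sin(m)/(-cos(m) + cos(2*m) + 11)^2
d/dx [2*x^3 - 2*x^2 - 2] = 2*x*(3*x - 2)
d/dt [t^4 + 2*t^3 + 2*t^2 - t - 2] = 4*t^3 + 6*t^2 + 4*t - 1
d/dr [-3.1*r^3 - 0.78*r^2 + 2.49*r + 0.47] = -9.3*r^2 - 1.56*r + 2.49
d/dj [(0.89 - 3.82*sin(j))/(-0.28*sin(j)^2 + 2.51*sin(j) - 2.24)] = (-1.0696*sin(j)^2 + 0.4984*sin(j) + 6.3229)*cos(j)/(0.0784*sin(j)^4 - 1.4056*sin(j)^3 + 7.5545*sin(j)^2 - 11.2448*sin(j) + 5.0176)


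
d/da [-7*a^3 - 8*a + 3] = -21*a^2 - 8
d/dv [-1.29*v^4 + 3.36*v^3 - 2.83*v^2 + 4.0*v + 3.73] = -5.16*v^3 + 10.08*v^2 - 5.66*v + 4.0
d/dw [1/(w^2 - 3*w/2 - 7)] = 2*(3 - 4*w)/(-2*w^2 + 3*w + 14)^2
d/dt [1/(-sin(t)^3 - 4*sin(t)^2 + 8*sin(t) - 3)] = (3*sin(t)^2 + 8*sin(t) - 8)*cos(t)/(sin(t)^3 + 4*sin(t)^2 - 8*sin(t) + 3)^2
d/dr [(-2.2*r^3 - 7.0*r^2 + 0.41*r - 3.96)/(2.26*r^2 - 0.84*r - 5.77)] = (-4.972*r^4 + 3.696*r^3 + 43.0354*r^2 + 98.6792*r - 5.6921)/(5.1076*r^4 - 3.7968*r^3 - 25.3748*r^2 + 9.6936*r + 33.2929)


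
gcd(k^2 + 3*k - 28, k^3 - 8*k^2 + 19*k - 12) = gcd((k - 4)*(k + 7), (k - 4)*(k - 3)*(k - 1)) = k - 4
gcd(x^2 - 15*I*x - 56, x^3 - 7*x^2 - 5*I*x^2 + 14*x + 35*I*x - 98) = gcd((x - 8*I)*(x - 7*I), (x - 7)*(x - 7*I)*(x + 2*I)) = x - 7*I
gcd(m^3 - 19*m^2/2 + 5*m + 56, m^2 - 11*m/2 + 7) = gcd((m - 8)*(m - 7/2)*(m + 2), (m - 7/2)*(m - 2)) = m - 7/2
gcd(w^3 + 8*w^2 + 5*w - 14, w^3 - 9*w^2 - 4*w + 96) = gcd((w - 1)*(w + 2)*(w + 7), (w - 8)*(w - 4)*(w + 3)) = 1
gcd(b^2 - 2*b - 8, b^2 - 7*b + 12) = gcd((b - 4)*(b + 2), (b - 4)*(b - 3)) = b - 4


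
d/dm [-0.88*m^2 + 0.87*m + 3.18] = 0.87 - 1.76*m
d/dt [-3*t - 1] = -3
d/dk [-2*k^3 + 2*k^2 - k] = -6*k^2 + 4*k - 1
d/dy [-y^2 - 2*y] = -2*y - 2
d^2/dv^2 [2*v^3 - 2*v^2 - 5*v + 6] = 12*v - 4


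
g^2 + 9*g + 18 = (g + 3)*(g + 6)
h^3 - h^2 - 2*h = h*(h - 2)*(h + 1)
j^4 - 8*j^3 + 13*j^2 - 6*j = j*(j - 6)*(j - 1)^2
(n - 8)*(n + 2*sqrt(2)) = n^2 - 8*n + 2*sqrt(2)*n - 16*sqrt(2)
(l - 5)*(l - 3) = l^2 - 8*l + 15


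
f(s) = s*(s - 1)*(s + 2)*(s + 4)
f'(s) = s*(s - 1)*(s + 2) + s*(s - 1)*(s + 4) + s*(s + 2)*(s + 4) + (s - 1)*(s + 2)*(s + 4)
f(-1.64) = 3.68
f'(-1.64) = 8.14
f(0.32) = -2.18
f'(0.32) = -5.05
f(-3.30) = -12.91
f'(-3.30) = -1.60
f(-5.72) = 245.94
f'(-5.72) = -288.70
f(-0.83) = 5.63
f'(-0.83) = -3.27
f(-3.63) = -10.14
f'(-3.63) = -16.20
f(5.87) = 2220.54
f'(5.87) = 1341.38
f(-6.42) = 509.54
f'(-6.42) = -473.87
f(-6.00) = 336.00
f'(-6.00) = -356.00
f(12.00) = 29568.00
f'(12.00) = 9112.00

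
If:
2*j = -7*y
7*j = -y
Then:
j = 0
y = 0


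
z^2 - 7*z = z*(z - 7)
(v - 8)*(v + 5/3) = v^2 - 19*v/3 - 40/3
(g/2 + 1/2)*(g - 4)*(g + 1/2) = g^3/2 - 5*g^2/4 - 11*g/4 - 1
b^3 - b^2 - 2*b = b*(b - 2)*(b + 1)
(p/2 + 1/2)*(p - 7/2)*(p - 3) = p^3/2 - 11*p^2/4 + 2*p + 21/4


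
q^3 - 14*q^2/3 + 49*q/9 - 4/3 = (q - 3)*(q - 4/3)*(q - 1/3)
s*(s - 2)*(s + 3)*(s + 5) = s^4 + 6*s^3 - s^2 - 30*s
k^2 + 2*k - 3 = (k - 1)*(k + 3)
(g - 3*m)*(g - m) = g^2 - 4*g*m + 3*m^2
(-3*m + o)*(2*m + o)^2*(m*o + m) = -12*m^4*o - 12*m^4 - 8*m^3*o^2 - 8*m^3*o + m^2*o^3 + m^2*o^2 + m*o^4 + m*o^3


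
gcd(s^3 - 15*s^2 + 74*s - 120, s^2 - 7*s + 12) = s - 4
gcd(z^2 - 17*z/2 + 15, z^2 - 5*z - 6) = z - 6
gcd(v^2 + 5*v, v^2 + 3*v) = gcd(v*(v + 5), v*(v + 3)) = v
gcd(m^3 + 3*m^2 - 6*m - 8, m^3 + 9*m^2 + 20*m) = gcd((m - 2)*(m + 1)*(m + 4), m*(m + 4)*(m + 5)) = m + 4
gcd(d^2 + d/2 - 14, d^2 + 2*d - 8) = d + 4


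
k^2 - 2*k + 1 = (k - 1)^2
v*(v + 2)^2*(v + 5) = v^4 + 9*v^3 + 24*v^2 + 20*v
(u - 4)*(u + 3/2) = u^2 - 5*u/2 - 6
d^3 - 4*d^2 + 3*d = d*(d - 3)*(d - 1)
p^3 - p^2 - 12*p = p*(p - 4)*(p + 3)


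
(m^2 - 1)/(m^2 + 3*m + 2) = (m - 1)/(m + 2)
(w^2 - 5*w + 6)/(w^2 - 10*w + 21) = (w - 2)/(w - 7)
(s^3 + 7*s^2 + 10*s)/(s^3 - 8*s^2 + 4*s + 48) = s*(s + 5)/(s^2 - 10*s + 24)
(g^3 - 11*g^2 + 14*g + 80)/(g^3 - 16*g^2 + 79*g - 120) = (g + 2)/(g - 3)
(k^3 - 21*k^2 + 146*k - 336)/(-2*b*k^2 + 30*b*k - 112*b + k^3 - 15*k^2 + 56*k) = (6 - k)/(2*b - k)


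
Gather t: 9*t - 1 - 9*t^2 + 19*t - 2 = -9*t^2 + 28*t - 3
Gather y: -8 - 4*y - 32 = -4*y - 40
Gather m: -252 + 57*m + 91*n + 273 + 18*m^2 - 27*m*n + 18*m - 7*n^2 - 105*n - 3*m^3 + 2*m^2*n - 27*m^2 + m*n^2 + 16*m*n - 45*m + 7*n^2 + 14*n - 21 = -3*m^3 + m^2*(2*n - 9) + m*(n^2 - 11*n + 30)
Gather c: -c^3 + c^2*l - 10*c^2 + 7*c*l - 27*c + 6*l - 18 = -c^3 + c^2*(l - 10) + c*(7*l - 27) + 6*l - 18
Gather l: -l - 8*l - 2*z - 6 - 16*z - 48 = -9*l - 18*z - 54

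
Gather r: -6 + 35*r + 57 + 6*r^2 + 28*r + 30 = 6*r^2 + 63*r + 81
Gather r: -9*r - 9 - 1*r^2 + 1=-r^2 - 9*r - 8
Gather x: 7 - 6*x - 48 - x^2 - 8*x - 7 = -x^2 - 14*x - 48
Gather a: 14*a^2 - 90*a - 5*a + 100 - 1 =14*a^2 - 95*a + 99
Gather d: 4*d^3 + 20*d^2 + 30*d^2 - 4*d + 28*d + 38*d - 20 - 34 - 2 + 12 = 4*d^3 + 50*d^2 + 62*d - 44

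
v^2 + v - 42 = (v - 6)*(v + 7)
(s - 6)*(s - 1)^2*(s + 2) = s^4 - 6*s^3 - 3*s^2 + 20*s - 12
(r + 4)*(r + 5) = r^2 + 9*r + 20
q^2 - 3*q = q*(q - 3)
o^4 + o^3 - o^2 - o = o*(o - 1)*(o + 1)^2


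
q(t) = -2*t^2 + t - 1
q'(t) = 1 - 4*t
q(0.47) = -0.97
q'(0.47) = -0.88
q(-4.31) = -42.46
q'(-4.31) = 18.24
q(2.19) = -8.40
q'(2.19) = -7.76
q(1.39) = -3.47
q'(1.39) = -4.56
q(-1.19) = -5.02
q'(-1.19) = 5.76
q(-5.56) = -68.39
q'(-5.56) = 23.24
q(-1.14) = -4.74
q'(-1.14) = 5.56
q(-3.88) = -34.99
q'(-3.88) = 16.52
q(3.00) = -16.00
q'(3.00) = -11.00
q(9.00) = -154.00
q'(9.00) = -35.00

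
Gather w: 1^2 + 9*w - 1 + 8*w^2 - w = 8*w^2 + 8*w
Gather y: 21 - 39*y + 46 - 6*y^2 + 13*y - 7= -6*y^2 - 26*y + 60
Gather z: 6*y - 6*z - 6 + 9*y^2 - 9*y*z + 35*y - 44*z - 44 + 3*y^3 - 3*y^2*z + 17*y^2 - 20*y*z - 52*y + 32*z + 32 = 3*y^3 + 26*y^2 - 11*y + z*(-3*y^2 - 29*y - 18) - 18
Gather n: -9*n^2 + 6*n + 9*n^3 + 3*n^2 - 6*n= 9*n^3 - 6*n^2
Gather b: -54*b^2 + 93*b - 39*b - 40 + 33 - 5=-54*b^2 + 54*b - 12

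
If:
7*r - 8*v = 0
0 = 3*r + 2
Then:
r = -2/3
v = -7/12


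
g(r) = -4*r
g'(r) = -4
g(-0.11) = 0.44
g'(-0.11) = -4.00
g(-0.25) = 1.00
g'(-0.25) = -4.00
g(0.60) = -2.40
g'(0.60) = -4.00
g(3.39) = -13.56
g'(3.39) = -4.00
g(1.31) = -5.24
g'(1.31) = -4.00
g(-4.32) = 17.28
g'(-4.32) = -4.00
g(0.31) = -1.24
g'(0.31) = -4.00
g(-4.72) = 18.88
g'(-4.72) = -4.00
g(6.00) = -24.00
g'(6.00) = -4.00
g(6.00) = -24.00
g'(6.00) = -4.00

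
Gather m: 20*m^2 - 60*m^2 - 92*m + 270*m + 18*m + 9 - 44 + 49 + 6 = -40*m^2 + 196*m + 20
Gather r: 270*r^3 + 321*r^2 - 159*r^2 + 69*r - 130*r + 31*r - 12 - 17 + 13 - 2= 270*r^3 + 162*r^2 - 30*r - 18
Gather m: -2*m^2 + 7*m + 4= -2*m^2 + 7*m + 4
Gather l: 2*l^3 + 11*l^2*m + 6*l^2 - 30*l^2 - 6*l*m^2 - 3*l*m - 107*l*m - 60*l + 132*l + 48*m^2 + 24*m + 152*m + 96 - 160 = 2*l^3 + l^2*(11*m - 24) + l*(-6*m^2 - 110*m + 72) + 48*m^2 + 176*m - 64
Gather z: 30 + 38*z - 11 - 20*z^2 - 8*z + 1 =-20*z^2 + 30*z + 20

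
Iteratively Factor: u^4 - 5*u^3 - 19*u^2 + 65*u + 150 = (u + 3)*(u^3 - 8*u^2 + 5*u + 50) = (u + 2)*(u + 3)*(u^2 - 10*u + 25) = (u - 5)*(u + 2)*(u + 3)*(u - 5)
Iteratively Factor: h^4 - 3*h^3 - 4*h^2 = (h)*(h^3 - 3*h^2 - 4*h) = h^2*(h^2 - 3*h - 4) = h^2*(h + 1)*(h - 4)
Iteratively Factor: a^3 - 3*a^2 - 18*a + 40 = (a + 4)*(a^2 - 7*a + 10) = (a - 5)*(a + 4)*(a - 2)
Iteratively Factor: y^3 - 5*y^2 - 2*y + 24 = (y - 4)*(y^2 - y - 6) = (y - 4)*(y - 3)*(y + 2)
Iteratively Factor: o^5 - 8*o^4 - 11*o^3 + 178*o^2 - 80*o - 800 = (o + 4)*(o^4 - 12*o^3 + 37*o^2 + 30*o - 200) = (o + 2)*(o + 4)*(o^3 - 14*o^2 + 65*o - 100) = (o - 4)*(o + 2)*(o + 4)*(o^2 - 10*o + 25) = (o - 5)*(o - 4)*(o + 2)*(o + 4)*(o - 5)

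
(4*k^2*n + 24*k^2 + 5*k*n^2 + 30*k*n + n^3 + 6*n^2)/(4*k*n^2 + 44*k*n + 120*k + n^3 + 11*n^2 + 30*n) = (k + n)/(n + 5)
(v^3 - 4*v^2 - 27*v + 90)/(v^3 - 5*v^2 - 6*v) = (v^2 + 2*v - 15)/(v*(v + 1))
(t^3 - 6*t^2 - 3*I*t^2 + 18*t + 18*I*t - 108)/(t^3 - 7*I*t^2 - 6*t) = (t^2 + 3*t*(-2 + I) - 18*I)/(t*(t - I))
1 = 1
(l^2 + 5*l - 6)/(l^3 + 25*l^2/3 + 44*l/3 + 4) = 3*(l - 1)/(3*l^2 + 7*l + 2)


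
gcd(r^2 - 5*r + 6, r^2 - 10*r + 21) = r - 3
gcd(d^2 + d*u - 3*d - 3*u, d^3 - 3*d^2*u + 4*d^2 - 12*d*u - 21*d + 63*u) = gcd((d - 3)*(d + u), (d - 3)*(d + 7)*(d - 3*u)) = d - 3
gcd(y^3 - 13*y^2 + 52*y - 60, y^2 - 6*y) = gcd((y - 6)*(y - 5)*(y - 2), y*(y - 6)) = y - 6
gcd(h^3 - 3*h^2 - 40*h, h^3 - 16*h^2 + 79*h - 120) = h - 8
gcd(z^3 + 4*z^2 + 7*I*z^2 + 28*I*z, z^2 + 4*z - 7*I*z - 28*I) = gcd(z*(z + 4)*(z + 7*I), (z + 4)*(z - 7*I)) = z + 4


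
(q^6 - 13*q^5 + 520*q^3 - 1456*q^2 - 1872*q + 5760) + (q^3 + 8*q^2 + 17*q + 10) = q^6 - 13*q^5 + 521*q^3 - 1448*q^2 - 1855*q + 5770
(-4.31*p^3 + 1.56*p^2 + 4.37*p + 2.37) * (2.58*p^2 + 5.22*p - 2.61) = -11.1198*p^5 - 18.4734*p^4 + 30.6669*p^3 + 24.8544*p^2 + 0.9657*p - 6.1857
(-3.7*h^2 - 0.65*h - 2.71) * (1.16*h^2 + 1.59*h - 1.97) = -4.292*h^4 - 6.637*h^3 + 3.1119*h^2 - 3.0284*h + 5.3387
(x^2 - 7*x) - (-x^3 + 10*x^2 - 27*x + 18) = x^3 - 9*x^2 + 20*x - 18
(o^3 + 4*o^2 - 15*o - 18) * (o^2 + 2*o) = o^5 + 6*o^4 - 7*o^3 - 48*o^2 - 36*o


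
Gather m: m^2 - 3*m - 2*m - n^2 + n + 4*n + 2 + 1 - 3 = m^2 - 5*m - n^2 + 5*n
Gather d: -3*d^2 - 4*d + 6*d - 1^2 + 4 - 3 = -3*d^2 + 2*d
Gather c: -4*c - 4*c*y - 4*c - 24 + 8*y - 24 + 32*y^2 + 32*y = c*(-4*y - 8) + 32*y^2 + 40*y - 48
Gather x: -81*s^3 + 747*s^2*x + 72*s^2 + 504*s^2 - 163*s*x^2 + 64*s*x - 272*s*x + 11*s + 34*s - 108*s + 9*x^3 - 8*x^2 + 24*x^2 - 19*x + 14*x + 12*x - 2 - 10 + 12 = -81*s^3 + 576*s^2 - 63*s + 9*x^3 + x^2*(16 - 163*s) + x*(747*s^2 - 208*s + 7)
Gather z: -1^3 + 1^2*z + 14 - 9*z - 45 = -8*z - 32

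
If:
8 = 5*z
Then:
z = 8/5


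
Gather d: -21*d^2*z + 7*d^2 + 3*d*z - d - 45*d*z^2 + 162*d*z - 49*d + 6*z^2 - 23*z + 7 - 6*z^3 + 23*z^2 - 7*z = d^2*(7 - 21*z) + d*(-45*z^2 + 165*z - 50) - 6*z^3 + 29*z^2 - 30*z + 7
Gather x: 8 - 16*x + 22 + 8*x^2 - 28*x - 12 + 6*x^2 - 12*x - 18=14*x^2 - 56*x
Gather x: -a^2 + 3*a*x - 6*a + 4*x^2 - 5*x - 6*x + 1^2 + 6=-a^2 - 6*a + 4*x^2 + x*(3*a - 11) + 7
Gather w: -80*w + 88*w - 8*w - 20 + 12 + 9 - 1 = 0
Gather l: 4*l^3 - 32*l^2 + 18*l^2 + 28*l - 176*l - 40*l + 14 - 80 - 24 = 4*l^3 - 14*l^2 - 188*l - 90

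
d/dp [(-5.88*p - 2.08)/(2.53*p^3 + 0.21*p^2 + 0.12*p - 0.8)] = (29.7528*p^3 + 17.022*p^2 + 0.8736*p + 4.9536)/(6.4009*p^6 + 1.0626*p^5 + 0.6513*p^4 - 3.9976*p^3 - 0.3216*p^2 - 0.192*p + 0.64)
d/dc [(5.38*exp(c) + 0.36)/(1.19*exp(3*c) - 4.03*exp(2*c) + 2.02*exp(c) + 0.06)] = (-12.8044*exp(3*c) + 20.3962*exp(2*c) + 2.9016*exp(c) - 0.4044)*exp(c)/(1.4161*exp(6*c) - 9.5914*exp(5*c) + 21.0485*exp(4*c) - 16.1384*exp(3*c) + 3.5968*exp(2*c) + 0.2424*exp(c) + 0.0036)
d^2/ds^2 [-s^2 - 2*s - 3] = -2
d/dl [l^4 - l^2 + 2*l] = 4*l^3 - 2*l + 2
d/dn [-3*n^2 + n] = 1 - 6*n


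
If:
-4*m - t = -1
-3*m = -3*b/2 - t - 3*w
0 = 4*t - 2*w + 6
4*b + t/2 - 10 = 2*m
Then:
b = 717/236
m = 313/472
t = -195/118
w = -18/59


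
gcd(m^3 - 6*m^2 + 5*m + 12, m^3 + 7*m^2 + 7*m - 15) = 1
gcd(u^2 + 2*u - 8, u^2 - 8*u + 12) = u - 2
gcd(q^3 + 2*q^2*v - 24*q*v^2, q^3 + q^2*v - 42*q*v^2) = q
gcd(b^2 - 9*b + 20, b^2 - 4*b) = b - 4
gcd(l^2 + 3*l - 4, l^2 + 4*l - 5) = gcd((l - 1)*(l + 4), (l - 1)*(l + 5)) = l - 1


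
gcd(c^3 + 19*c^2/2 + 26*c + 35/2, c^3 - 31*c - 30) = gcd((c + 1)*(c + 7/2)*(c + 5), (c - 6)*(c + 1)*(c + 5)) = c^2 + 6*c + 5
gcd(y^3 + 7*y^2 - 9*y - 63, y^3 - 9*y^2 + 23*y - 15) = y - 3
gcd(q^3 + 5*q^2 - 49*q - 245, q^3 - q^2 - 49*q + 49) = q^2 - 49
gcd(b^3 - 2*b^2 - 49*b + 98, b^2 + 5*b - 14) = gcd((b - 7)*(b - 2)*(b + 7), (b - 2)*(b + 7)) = b^2 + 5*b - 14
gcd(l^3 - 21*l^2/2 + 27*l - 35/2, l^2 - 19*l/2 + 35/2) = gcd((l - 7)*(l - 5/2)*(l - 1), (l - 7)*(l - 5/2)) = l^2 - 19*l/2 + 35/2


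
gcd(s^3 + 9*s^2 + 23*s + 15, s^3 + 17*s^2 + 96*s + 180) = s + 5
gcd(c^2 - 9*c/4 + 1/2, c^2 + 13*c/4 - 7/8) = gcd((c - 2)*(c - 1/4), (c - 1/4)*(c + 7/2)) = c - 1/4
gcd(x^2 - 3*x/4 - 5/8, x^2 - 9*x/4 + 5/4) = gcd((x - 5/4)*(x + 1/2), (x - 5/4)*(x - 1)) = x - 5/4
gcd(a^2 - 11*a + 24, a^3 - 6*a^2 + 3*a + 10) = 1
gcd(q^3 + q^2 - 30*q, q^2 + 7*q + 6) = q + 6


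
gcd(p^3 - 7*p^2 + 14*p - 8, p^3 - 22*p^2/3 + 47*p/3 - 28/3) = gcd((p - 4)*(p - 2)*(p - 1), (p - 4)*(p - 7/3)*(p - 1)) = p^2 - 5*p + 4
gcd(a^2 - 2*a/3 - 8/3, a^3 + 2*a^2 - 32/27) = a + 4/3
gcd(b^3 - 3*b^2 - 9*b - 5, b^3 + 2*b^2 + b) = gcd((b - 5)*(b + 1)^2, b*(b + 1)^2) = b^2 + 2*b + 1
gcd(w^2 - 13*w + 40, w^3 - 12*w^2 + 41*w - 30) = w - 5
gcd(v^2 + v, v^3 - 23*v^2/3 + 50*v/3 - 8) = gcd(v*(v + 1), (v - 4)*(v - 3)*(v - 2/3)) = 1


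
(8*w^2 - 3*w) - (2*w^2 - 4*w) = 6*w^2 + w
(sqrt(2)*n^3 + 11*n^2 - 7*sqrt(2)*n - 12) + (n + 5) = sqrt(2)*n^3 + 11*n^2 - 7*sqrt(2)*n + n - 7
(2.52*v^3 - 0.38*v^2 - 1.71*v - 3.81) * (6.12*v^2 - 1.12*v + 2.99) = 15.4224*v^5 - 5.148*v^4 - 2.5048*v^3 - 22.5382*v^2 - 0.8457*v - 11.3919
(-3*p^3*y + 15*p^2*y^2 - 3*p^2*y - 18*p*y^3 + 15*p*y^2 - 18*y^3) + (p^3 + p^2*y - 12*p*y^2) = -3*p^3*y + p^3 + 15*p^2*y^2 - 2*p^2*y - 18*p*y^3 + 3*p*y^2 - 18*y^3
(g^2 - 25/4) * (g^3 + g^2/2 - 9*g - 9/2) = g^5 + g^4/2 - 61*g^3/4 - 61*g^2/8 + 225*g/4 + 225/8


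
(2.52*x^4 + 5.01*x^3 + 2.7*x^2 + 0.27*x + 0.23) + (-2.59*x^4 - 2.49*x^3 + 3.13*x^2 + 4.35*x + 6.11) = -0.0699999999999998*x^4 + 2.52*x^3 + 5.83*x^2 + 4.62*x + 6.34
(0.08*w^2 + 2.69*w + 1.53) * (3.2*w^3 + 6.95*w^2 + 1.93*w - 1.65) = 0.256*w^5 + 9.164*w^4 + 23.7459*w^3 + 15.6932*w^2 - 1.4856*w - 2.5245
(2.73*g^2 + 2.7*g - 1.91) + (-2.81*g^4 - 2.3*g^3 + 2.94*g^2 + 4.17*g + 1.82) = -2.81*g^4 - 2.3*g^3 + 5.67*g^2 + 6.87*g - 0.0899999999999999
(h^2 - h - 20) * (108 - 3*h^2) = -3*h^4 + 3*h^3 + 168*h^2 - 108*h - 2160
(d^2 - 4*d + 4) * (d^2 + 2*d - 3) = d^4 - 2*d^3 - 7*d^2 + 20*d - 12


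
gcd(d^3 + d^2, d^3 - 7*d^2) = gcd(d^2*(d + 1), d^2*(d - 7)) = d^2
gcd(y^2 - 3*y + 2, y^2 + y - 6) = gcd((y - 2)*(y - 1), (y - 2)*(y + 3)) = y - 2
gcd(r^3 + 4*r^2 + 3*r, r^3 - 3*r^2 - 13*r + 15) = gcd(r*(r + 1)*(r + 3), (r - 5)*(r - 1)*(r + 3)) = r + 3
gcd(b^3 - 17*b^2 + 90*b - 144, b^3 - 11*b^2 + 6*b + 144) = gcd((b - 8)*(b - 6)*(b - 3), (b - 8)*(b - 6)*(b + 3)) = b^2 - 14*b + 48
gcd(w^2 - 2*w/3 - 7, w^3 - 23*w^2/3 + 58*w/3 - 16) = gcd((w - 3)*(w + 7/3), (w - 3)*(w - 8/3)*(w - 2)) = w - 3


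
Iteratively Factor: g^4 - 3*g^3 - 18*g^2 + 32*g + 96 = (g + 3)*(g^3 - 6*g^2 + 32) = (g - 4)*(g + 3)*(g^2 - 2*g - 8) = (g - 4)*(g + 2)*(g + 3)*(g - 4)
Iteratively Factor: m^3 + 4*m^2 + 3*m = (m + 1)*(m^2 + 3*m) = (m + 1)*(m + 3)*(m)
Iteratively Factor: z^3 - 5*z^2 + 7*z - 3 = (z - 1)*(z^2 - 4*z + 3) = (z - 1)^2*(z - 3)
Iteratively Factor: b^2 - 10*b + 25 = (b - 5)*(b - 5)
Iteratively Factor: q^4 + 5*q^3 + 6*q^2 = (q + 3)*(q^3 + 2*q^2) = (q + 2)*(q + 3)*(q^2) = q*(q + 2)*(q + 3)*(q)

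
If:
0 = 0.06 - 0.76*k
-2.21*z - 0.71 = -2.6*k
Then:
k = 0.08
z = -0.23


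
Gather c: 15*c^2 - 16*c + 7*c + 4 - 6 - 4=15*c^2 - 9*c - 6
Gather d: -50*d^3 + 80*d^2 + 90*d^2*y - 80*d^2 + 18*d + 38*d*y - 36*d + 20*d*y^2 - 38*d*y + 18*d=-50*d^3 + 90*d^2*y + 20*d*y^2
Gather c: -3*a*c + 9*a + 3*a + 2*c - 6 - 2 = 12*a + c*(2 - 3*a) - 8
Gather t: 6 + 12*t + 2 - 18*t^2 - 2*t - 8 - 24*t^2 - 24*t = -42*t^2 - 14*t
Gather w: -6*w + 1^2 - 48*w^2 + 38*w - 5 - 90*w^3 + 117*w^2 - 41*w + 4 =-90*w^3 + 69*w^2 - 9*w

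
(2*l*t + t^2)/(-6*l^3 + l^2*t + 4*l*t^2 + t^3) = t/(-3*l^2 + 2*l*t + t^2)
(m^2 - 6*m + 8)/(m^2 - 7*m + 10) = (m - 4)/(m - 5)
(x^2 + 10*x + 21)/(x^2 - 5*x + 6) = (x^2 + 10*x + 21)/(x^2 - 5*x + 6)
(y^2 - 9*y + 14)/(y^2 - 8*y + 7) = (y - 2)/(y - 1)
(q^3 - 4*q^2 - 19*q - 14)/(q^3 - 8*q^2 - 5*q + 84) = (q^2 + 3*q + 2)/(q^2 - q - 12)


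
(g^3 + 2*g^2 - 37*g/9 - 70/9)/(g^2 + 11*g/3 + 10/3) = (3*g^2 + g - 14)/(3*(g + 2))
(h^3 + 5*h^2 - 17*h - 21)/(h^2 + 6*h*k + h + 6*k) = (h^2 + 4*h - 21)/(h + 6*k)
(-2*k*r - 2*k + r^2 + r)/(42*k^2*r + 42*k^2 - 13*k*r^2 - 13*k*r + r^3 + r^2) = (-2*k + r)/(42*k^2 - 13*k*r + r^2)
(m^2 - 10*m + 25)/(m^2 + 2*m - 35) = (m - 5)/(m + 7)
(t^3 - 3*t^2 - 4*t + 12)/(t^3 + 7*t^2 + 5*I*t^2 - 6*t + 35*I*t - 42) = (t^3 - 3*t^2 - 4*t + 12)/(t^3 + t^2*(7 + 5*I) + t*(-6 + 35*I) - 42)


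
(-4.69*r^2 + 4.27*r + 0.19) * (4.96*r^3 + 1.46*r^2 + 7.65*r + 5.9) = -23.2624*r^5 + 14.3318*r^4 - 28.7019*r^3 + 5.2719*r^2 + 26.6465*r + 1.121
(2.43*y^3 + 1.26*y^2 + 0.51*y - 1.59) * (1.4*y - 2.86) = 3.402*y^4 - 5.1858*y^3 - 2.8896*y^2 - 3.6846*y + 4.5474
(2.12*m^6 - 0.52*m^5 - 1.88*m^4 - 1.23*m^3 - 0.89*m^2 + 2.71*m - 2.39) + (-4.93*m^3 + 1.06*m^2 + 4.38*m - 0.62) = 2.12*m^6 - 0.52*m^5 - 1.88*m^4 - 6.16*m^3 + 0.17*m^2 + 7.09*m - 3.01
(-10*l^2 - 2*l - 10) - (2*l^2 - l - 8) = -12*l^2 - l - 2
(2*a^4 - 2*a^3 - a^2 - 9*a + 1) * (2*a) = 4*a^5 - 4*a^4 - 2*a^3 - 18*a^2 + 2*a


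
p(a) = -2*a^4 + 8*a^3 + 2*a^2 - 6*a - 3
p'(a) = -8*a^3 + 24*a^2 + 4*a - 6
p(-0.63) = -0.74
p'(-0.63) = 3.01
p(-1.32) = -16.07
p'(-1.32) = 48.94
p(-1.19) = -10.52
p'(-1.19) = 36.71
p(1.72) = 15.80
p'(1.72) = 31.17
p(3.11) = 51.23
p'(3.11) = -2.07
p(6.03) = -856.64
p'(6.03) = -863.27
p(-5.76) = -3632.41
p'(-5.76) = 2296.05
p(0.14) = -3.78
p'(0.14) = -4.99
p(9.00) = -7185.00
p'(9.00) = -3858.00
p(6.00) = -831.00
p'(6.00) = -846.00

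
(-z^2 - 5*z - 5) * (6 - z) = z^3 - z^2 - 25*z - 30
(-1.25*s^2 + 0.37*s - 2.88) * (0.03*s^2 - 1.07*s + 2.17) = -0.0375*s^4 + 1.3486*s^3 - 3.1948*s^2 + 3.8845*s - 6.2496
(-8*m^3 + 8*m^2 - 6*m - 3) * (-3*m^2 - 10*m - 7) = 24*m^5 + 56*m^4 - 6*m^3 + 13*m^2 + 72*m + 21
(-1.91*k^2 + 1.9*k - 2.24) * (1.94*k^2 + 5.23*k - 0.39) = -3.7054*k^4 - 6.3033*k^3 + 6.3363*k^2 - 12.4562*k + 0.8736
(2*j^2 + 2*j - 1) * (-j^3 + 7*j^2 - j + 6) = -2*j^5 + 12*j^4 + 13*j^3 + 3*j^2 + 13*j - 6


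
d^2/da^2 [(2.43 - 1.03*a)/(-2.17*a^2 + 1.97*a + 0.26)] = ((14.6044 - 13.4106*a)*(-2.17*a^2 + 1.97*a + 0.26) - (1.03*a - 2.43)*(4.34*a - 1.97)*(8.68*a - 3.94))/(-2.17*a^2 + 1.97*a + 0.26)^3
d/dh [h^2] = 2*h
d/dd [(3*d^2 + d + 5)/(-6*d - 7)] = (-18*d^2 - 42*d + 23)/(36*d^2 + 84*d + 49)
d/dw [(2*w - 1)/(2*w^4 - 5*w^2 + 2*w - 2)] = 2*(2*w^4 - 5*w^2 + 2*w - (2*w - 1)*(4*w^3 - 5*w + 1) - 2)/(2*w^4 - 5*w^2 + 2*w - 2)^2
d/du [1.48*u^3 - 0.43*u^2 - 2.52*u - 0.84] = 4.44*u^2 - 0.86*u - 2.52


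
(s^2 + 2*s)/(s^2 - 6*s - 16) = s/(s - 8)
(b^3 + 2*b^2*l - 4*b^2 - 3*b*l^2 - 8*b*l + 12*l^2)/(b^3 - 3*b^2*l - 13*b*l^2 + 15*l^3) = (b - 4)/(b - 5*l)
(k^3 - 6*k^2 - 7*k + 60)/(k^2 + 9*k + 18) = (k^2 - 9*k + 20)/(k + 6)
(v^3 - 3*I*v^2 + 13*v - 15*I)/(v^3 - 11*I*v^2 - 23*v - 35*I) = (v^2 + 2*I*v + 3)/(v^2 - 6*I*v + 7)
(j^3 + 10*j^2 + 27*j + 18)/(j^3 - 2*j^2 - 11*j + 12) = (j^2 + 7*j + 6)/(j^2 - 5*j + 4)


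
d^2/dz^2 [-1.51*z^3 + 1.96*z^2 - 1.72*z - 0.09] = 3.92 - 9.06*z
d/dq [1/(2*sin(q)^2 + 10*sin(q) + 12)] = -(2*sin(q) + 5)*cos(q)/(2*(sin(q)^2 + 5*sin(q) + 6)^2)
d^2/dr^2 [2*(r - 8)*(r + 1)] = 4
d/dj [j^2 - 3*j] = 2*j - 3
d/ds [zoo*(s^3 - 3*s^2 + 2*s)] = zoo*(s^2 + s + 1)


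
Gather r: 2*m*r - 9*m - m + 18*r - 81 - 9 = -10*m + r*(2*m + 18) - 90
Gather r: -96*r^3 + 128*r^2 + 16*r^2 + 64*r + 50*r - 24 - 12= -96*r^3 + 144*r^2 + 114*r - 36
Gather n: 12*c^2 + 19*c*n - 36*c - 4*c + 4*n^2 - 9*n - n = 12*c^2 - 40*c + 4*n^2 + n*(19*c - 10)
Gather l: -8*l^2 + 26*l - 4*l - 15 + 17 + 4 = -8*l^2 + 22*l + 6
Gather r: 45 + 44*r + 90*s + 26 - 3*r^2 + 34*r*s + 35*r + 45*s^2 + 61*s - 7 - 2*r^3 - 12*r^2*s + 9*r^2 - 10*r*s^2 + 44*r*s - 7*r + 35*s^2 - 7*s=-2*r^3 + r^2*(6 - 12*s) + r*(-10*s^2 + 78*s + 72) + 80*s^2 + 144*s + 64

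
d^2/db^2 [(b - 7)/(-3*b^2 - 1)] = 6*(12*b^2*(7 - b) + (3*b - 7)*(3*b^2 + 1))/(3*b^2 + 1)^3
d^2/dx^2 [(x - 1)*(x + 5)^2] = 6*x + 18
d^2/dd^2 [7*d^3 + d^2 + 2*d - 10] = 42*d + 2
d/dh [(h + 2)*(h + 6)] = 2*h + 8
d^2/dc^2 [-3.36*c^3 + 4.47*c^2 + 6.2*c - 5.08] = 8.94 - 20.16*c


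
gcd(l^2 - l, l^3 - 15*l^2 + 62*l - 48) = l - 1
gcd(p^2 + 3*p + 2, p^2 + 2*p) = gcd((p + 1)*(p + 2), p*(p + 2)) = p + 2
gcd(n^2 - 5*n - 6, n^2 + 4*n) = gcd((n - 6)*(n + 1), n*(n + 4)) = 1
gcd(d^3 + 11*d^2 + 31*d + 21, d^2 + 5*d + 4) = d + 1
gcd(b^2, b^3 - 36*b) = b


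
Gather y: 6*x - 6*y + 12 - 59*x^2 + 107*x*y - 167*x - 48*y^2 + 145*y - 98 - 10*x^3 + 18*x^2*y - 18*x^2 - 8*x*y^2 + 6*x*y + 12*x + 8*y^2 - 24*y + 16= -10*x^3 - 77*x^2 - 149*x + y^2*(-8*x - 40) + y*(18*x^2 + 113*x + 115) - 70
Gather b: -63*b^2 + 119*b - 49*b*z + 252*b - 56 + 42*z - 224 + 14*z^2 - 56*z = -63*b^2 + b*(371 - 49*z) + 14*z^2 - 14*z - 280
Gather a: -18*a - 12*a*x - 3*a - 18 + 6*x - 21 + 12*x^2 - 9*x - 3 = a*(-12*x - 21) + 12*x^2 - 3*x - 42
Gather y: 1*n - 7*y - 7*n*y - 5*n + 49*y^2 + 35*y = -4*n + 49*y^2 + y*(28 - 7*n)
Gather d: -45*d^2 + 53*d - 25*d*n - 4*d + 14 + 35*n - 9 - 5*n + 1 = -45*d^2 + d*(49 - 25*n) + 30*n + 6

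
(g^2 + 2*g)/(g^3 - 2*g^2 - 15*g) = (g + 2)/(g^2 - 2*g - 15)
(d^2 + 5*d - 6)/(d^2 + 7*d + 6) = (d - 1)/(d + 1)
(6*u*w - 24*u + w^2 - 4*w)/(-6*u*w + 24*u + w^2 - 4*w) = (-6*u - w)/(6*u - w)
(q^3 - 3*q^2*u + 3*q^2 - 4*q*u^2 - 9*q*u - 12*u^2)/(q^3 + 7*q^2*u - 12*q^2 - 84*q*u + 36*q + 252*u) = (q^3 - 3*q^2*u + 3*q^2 - 4*q*u^2 - 9*q*u - 12*u^2)/(q^3 + 7*q^2*u - 12*q^2 - 84*q*u + 36*q + 252*u)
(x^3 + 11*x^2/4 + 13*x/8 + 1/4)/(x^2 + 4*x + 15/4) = (8*x^3 + 22*x^2 + 13*x + 2)/(2*(4*x^2 + 16*x + 15))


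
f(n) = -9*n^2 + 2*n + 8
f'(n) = 2 - 18*n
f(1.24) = -3.36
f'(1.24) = -20.32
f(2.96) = -64.93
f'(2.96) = -51.28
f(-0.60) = 3.56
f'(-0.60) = 12.80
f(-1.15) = -6.20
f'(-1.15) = 22.70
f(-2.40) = -48.64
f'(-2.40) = 45.20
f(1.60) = -11.84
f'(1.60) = -26.80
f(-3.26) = -94.17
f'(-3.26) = 60.68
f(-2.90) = -73.49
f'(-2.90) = 54.20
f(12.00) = -1264.00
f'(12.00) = -214.00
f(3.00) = -67.00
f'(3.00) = -52.00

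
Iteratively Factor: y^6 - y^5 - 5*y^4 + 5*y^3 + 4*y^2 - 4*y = (y - 1)*(y^5 - 5*y^3 + 4*y) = y*(y - 1)*(y^4 - 5*y^2 + 4) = y*(y - 1)*(y + 1)*(y^3 - y^2 - 4*y + 4) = y*(y - 1)^2*(y + 1)*(y^2 - 4) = y*(y - 2)*(y - 1)^2*(y + 1)*(y + 2)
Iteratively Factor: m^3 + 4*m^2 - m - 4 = (m - 1)*(m^2 + 5*m + 4) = (m - 1)*(m + 4)*(m + 1)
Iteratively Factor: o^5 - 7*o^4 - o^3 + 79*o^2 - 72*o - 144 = (o + 3)*(o^4 - 10*o^3 + 29*o^2 - 8*o - 48) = (o - 3)*(o + 3)*(o^3 - 7*o^2 + 8*o + 16) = (o - 3)*(o + 1)*(o + 3)*(o^2 - 8*o + 16) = (o - 4)*(o - 3)*(o + 1)*(o + 3)*(o - 4)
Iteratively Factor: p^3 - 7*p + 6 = (p + 3)*(p^2 - 3*p + 2) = (p - 2)*(p + 3)*(p - 1)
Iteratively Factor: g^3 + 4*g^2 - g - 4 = (g - 1)*(g^2 + 5*g + 4) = (g - 1)*(g + 1)*(g + 4)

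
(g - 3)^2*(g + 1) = g^3 - 5*g^2 + 3*g + 9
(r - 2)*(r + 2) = r^2 - 4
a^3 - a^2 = a^2*(a - 1)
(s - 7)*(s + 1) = s^2 - 6*s - 7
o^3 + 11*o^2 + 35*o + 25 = (o + 1)*(o + 5)^2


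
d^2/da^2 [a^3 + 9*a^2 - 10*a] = 6*a + 18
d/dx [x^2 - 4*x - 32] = 2*x - 4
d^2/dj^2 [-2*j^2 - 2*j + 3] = -4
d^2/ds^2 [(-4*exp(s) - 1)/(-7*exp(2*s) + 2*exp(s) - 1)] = (196*exp(4*s) + 252*exp(3*s) - 210*exp(2*s) - 16*exp(s) + 6)*exp(s)/(343*exp(6*s) - 294*exp(5*s) + 231*exp(4*s) - 92*exp(3*s) + 33*exp(2*s) - 6*exp(s) + 1)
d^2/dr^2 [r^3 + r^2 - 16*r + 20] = 6*r + 2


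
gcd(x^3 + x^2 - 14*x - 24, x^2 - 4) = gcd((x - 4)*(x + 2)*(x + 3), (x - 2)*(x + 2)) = x + 2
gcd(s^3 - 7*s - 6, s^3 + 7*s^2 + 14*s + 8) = s^2 + 3*s + 2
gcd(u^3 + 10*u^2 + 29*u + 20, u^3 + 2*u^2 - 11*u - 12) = u^2 + 5*u + 4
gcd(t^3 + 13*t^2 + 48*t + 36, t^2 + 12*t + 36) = t^2 + 12*t + 36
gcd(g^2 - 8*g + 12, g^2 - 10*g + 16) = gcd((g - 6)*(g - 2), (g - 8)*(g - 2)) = g - 2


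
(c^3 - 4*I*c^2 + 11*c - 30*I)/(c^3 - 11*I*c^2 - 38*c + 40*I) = (c + 3*I)/(c - 4*I)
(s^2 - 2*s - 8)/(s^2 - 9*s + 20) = (s + 2)/(s - 5)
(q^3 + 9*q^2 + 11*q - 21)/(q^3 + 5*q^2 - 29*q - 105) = (q - 1)/(q - 5)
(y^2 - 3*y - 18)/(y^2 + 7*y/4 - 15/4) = 4*(y - 6)/(4*y - 5)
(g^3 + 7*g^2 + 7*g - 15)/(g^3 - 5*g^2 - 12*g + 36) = (g^2 + 4*g - 5)/(g^2 - 8*g + 12)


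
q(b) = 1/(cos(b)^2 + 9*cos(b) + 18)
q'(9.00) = 0.03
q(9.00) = 0.09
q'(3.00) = 0.01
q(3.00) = 0.10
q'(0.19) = 0.00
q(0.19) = 0.04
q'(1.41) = 0.02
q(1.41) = 0.05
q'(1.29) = 0.02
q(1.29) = 0.05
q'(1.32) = 0.02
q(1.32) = 0.05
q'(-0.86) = -0.01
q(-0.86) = 0.04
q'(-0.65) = -0.01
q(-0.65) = 0.04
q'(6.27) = -0.00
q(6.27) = 0.04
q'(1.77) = 0.03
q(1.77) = 0.06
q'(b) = (2*sin(b)*cos(b) + 9*sin(b))/(cos(b)^2 + 9*cos(b) + 18)^2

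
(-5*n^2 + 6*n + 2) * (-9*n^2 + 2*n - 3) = 45*n^4 - 64*n^3 + 9*n^2 - 14*n - 6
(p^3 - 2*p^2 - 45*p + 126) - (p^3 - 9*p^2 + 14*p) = 7*p^2 - 59*p + 126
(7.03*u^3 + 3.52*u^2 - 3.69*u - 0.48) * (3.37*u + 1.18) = 23.6911*u^4 + 20.1578*u^3 - 8.2817*u^2 - 5.9718*u - 0.5664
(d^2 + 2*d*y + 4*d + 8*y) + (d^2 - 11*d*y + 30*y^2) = 2*d^2 - 9*d*y + 4*d + 30*y^2 + 8*y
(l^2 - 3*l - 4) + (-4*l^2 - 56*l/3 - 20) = -3*l^2 - 65*l/3 - 24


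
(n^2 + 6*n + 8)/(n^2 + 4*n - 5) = (n^2 + 6*n + 8)/(n^2 + 4*n - 5)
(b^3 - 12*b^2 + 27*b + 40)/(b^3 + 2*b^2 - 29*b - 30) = (b - 8)/(b + 6)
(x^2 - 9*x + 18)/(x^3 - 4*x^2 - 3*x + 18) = (x - 6)/(x^2 - x - 6)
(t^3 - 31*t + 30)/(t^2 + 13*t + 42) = (t^2 - 6*t + 5)/(t + 7)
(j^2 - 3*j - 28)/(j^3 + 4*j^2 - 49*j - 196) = 1/(j + 7)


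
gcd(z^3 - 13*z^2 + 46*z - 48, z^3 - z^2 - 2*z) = z - 2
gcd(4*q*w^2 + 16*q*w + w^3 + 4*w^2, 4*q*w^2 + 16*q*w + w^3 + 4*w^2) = 4*q*w^2 + 16*q*w + w^3 + 4*w^2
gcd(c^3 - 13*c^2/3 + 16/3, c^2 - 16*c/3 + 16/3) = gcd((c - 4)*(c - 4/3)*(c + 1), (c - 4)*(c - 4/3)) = c^2 - 16*c/3 + 16/3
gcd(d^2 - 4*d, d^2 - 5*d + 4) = d - 4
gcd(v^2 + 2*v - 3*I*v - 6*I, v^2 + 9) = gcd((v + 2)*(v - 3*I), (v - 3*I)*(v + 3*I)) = v - 3*I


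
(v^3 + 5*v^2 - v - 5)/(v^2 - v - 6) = (-v^3 - 5*v^2 + v + 5)/(-v^2 + v + 6)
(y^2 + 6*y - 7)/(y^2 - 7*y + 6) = (y + 7)/(y - 6)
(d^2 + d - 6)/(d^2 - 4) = (d + 3)/(d + 2)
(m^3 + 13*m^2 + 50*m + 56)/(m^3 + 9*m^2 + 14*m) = (m + 4)/m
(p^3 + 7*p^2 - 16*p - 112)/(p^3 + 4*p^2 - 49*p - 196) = (p - 4)/(p - 7)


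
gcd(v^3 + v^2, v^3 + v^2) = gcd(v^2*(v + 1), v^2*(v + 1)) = v^3 + v^2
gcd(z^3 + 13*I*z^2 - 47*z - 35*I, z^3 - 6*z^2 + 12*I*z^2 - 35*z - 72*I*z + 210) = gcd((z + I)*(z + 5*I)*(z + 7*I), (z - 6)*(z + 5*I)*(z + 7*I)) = z^2 + 12*I*z - 35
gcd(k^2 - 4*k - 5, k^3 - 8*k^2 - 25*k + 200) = k - 5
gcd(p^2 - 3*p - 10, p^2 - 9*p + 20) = p - 5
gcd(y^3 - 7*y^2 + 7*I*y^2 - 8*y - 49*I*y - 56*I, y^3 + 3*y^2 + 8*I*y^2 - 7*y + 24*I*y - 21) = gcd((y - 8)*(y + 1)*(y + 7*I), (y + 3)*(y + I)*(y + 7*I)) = y + 7*I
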